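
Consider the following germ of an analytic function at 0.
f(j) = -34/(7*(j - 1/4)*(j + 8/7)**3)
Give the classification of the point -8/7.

The denominator factor j + 8/7 vanishes at -8/7 and appears to the power 3; the numerator there equals -34/7, nonzero, and no other factor vanishes.
Hence a pole whose order is the multiplicity, 3.

The point is a pole of order 3.


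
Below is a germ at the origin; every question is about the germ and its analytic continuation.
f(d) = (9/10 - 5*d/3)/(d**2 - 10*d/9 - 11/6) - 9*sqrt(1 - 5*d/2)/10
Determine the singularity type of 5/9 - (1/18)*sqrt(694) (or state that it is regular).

The denominator factor d**2 - 10*d/9 - 11/6 vanishes at 5/9 - (1/18)*sqrt(694) and appears to the power 1; the numerator there equals -7/270 + (5/54)*sqrt(694), nonzero, and no other factor vanishes.
The branch terms are analytic at this point.
Hence a pole whose order is the multiplicity, 1.

The point is a pole of order 1.


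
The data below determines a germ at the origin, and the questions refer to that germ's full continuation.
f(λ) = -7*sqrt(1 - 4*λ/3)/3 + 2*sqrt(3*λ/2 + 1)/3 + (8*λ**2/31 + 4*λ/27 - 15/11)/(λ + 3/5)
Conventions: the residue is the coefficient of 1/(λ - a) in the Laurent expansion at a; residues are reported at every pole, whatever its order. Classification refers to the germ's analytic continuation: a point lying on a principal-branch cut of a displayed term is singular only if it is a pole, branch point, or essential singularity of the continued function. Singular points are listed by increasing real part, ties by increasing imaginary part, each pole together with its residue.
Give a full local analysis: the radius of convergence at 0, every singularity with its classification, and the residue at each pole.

Radius of convergence at 0: 3/5.
At -2/3: an algebraic (square-root) branch point.
At -3/5: a pole of order 1; residue -104317/76725.
At 3/4: an algebraic (square-root) branch point.

Denominator factor (λ + 3/5): pole of order 1 at -3/5, modulus 3/5.
Branch term (2/3)*sqrt(1 - λ/(-2/3)): its argument vanishes at λ = -2/3, a square-root branch point, modulus 2/3.
Branch term (-7/3)*sqrt(1 - λ/(3/4)): its argument vanishes at λ = 3/4, a square-root branch point, modulus 3/4.
The radius of convergence is the smallest modulus among the singular points: 3/5.
The branch terms are analytic at -3/5 and contribute nothing to the residue; only the rational part matters.
At the order-1 pole -3/5 set g(λ) = (λ - (-3/5))*(rational part) = 8*λ**2/31 + 4*λ/27 - 15/11.
Simple pole: residue = g(a) at a = -3/5, which is -104317/76725.
List the singular points by increasing real part (a conjugate pair: the negative imaginary part first).


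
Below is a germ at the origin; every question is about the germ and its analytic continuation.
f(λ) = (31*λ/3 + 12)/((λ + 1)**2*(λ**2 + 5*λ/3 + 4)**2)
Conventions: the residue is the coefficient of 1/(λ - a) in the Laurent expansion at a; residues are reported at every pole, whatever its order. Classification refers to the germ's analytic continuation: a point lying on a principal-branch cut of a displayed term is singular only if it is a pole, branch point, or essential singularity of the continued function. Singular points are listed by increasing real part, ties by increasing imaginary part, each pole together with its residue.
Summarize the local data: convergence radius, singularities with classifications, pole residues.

Denominator factor (λ + 1)^2: pole of order 2 at -1, modulus 1.
Denominator factor (λ**2 + 5*λ/3 + 4)^2: discriminant -119/9, complex-conjugate roots (-5/6) + ((1/6)*sqrt(119))*i and (-5/6) - ((1/6)*sqrt(119))*i; poles of order 2, moduli 2 and 2.
The radius of convergence is the smallest modulus among the singular points: 1.
At the order-2 pole -1 set g(λ) = (λ - (-1))^2*f(λ) = (31*λ/3 + 12)/(λ**2 + 5*λ/3 + 4)**2.
Order-2 pole: residue = g'(a); g'(-1) = 24/25, so the residue is 24/25.
The factor λ**2 + 5*λ/3 + 4 splits as (λ - a)(λ - a') with a = (-5/6) - ((1/6)*sqrt(119))*i, a' = (-5/6) + ((1/6)*sqrt(119))*i. At the order-2 pole a set g(λ) = (λ - a)^2*f(λ) = [(31*λ/3 + 12)/(λ + 1)**2] / (λ - a')^2.
Order-2 pole: residue = g'(a); g'((-5/6) - ((1/6)*sqrt(119))*i) = (-12/25) + ((123/354025)*sqrt(119))*i, so the residue is (-12/25) + ((123/354025)*sqrt(119))*i.
The factor λ**2 + 5*λ/3 + 4 splits as (λ - a)(λ - a') with a = (-5/6) + ((1/6)*sqrt(119))*i, a' = (-5/6) - ((1/6)*sqrt(119))*i. At the order-2 pole a set g(λ) = (λ - a)^2*f(λ) = [(31*λ/3 + 12)/(λ + 1)**2] / (λ - a')^2.
Order-2 pole: residue = g'(a); g'((-5/6) + ((1/6)*sqrt(119))*i) = (-12/25) - ((123/354025)*sqrt(119))*i, so the residue is (-12/25) - ((123/354025)*sqrt(119))*i.
List the singular points by increasing real part (a conjugate pair: the negative imaginary part first).

Radius of convergence at 0: 1.
At -1: a pole of order 2; residue 24/25.
At (-5/6) - ((1/6)*sqrt(119))*i: a pole of order 2; residue (-12/25) + ((123/354025)*sqrt(119))*i.
At (-5/6) + ((1/6)*sqrt(119))*i: a pole of order 2; residue (-12/25) - ((123/354025)*sqrt(119))*i.


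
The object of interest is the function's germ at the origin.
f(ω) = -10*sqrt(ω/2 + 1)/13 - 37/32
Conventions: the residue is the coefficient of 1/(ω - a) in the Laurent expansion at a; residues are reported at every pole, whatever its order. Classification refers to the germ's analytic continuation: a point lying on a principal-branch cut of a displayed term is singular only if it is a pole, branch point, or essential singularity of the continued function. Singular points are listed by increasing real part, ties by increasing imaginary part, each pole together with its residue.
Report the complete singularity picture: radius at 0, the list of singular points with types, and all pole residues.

Radius of convergence at 0: 2.
At -2: an algebraic (square-root) branch point.

Branch term (-10/13)*sqrt(1 - ω/(-2)): its argument vanishes at ω = -2, a square-root branch point, modulus 2.
The radius of convergence is the smallest modulus among the singular points: 2.


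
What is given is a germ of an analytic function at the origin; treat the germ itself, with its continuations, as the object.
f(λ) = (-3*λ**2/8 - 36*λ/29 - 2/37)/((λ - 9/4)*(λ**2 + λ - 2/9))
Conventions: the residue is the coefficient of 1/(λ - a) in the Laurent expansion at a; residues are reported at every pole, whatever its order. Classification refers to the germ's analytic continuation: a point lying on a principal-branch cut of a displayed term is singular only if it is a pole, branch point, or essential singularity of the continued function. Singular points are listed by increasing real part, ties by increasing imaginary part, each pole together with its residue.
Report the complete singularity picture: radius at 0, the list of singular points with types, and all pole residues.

Radius of convergence at 0: -1/2 + (1/6)*sqrt(17).
At -1/2 - (1/6)*sqrt(17): a pole of order 1; residue 644853/4382132 + (749691/74496244)*sqrt(17).
At -1/2 + (1/6)*sqrt(17): a pole of order 1; residue 644853/4382132 - (749691/74496244)*sqrt(17).
At 9/4: a pole of order 1; residue -5866011/8764264.

Denominator factor (λ - 9/4): pole of order 1 at 9/4, modulus 9/4.
Denominator factor (λ**2 + λ - 2/9): discriminant 17/9, real irrational roots -1/2 + (1/6)*sqrt(17) and -1/2 - (1/6)*sqrt(17); poles of order 1, moduli -1/2 + (1/6)*sqrt(17) and 1/2 + (1/6)*sqrt(17).
The radius of convergence is the smallest modulus among the singular points: -1/2 + (1/6)*sqrt(17).
The factor λ**2 + λ - 2/9 splits as (λ - a)(λ - a') with a = -1/2 - (1/6)*sqrt(17), a' = -1/2 + (1/6)*sqrt(17). At the order-1 pole a set g(λ) = (λ - a)*f(λ) = [(-3*λ**2/8 - 36*λ/29 - 2/37)/(λ - 9/4)] / (λ - a').
Simple pole: residue = g(a) at a = -1/2 - (1/6)*sqrt(17), which is 644853/4382132 + (749691/74496244)*sqrt(17).
The factor λ**2 + λ - 2/9 splits as (λ - a)(λ - a') with a = -1/2 + (1/6)*sqrt(17), a' = -1/2 - (1/6)*sqrt(17). At the order-1 pole a set g(λ) = (λ - a)*f(λ) = [(-3*λ**2/8 - 36*λ/29 - 2/37)/(λ - 9/4)] / (λ - a').
Simple pole: residue = g(a) at a = -1/2 + (1/6)*sqrt(17), which is 644853/4382132 - (749691/74496244)*sqrt(17).
At the order-1 pole 9/4 set g(λ) = (λ - (9/4))*f(λ) = (-3*λ**2/8 - 36*λ/29 - 2/37)/(λ**2 + λ - 2/9).
Simple pole: residue = g(a) at a = 9/4, which is -5866011/8764264.
List the singular points by increasing real part (a conjugate pair: the negative imaginary part first).


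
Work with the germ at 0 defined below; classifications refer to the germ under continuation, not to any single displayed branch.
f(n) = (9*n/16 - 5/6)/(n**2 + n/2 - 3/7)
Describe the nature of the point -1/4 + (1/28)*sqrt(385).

The denominator factor n**2 + n/2 - 3/7 vanishes at -1/4 + (1/28)*sqrt(385) and appears to the power 1; the numerator there equals -187/192 + (9/448)*sqrt(385), nonzero, and no other factor vanishes.
Hence a pole whose order is the multiplicity, 1.

The point is a pole of order 1.


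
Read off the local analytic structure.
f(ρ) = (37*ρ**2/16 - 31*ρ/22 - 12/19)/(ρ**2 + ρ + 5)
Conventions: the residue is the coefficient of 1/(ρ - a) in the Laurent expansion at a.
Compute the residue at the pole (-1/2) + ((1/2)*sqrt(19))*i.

The residue is (-655/352) + ((69109/127072)*sqrt(19))*i.

The factor ρ**2 + ρ + 5 splits as (ρ - a)(ρ - a') with a = (-1/2) + ((1/2)*sqrt(19))*i, a' = (-1/2) - ((1/2)*sqrt(19))*i. At the order-1 pole a set g(ρ) = (ρ - a)*f(ρ) = [37*ρ**2/16 - 31*ρ/22 - 12/19] / (ρ - a').
Simple pole: residue = g(a) at a = (-1/2) + ((1/2)*sqrt(19))*i, which is (-655/352) + ((69109/127072)*sqrt(19))*i.


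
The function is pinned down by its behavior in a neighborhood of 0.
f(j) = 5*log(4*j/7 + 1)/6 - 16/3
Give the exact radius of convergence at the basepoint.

The radius of convergence is 7/4.

Branch term (5/6)*log(1 - j/(-7/4)): its argument vanishes at j = -7/4, a logarithmic branch point, modulus 7/4.
The radius of convergence is the smallest modulus among the singular points: 7/4.


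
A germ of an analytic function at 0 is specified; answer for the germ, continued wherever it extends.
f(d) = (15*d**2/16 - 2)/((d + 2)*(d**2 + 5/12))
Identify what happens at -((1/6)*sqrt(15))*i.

The point is a pole of order 1.

The denominator factor d**2 + 5/12 vanishes at -((1/6)*sqrt(15))*i and appears to the power 1; the numerator there equals -153/64, nonzero, and no other factor vanishes.
Hence a pole whose order is the multiplicity, 1.


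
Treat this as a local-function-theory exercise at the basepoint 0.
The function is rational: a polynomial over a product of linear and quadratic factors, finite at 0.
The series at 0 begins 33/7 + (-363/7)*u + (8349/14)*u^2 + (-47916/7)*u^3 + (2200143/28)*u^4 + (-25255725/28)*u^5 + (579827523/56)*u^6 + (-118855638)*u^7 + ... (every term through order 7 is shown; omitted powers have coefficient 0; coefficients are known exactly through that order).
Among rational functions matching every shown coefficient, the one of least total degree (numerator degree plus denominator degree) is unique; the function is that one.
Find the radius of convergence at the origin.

No rational of total degree below 2 reproduces all 8 coefficients; solving the [0/2] Pade equations on them gives f(u) = -6/(7*(u**2 - 2*u - 2/11)), whose expansion matches every shown term.
Denominator factor (u**2 - 2*u - 2/11): discriminant 52/11, real irrational roots 1 + (1/11)*sqrt(143) and 1 - (1/11)*sqrt(143); poles of order 1, moduli 1 + (1/11)*sqrt(143) and -1 + (1/11)*sqrt(143).
The radius of convergence is the smallest modulus among the singular points: -1 + (1/11)*sqrt(143).

The radius of convergence is -1 + (1/11)*sqrt(143).


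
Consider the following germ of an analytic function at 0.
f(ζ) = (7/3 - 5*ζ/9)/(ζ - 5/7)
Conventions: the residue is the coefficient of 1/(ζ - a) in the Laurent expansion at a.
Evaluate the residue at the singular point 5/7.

The residue is 122/63.

At the order-1 pole 5/7 set g(ζ) = (ζ - (5/7))*f(ζ) = 7/3 - 5*ζ/9.
Simple pole: residue = g(a) at a = 5/7, which is 122/63.


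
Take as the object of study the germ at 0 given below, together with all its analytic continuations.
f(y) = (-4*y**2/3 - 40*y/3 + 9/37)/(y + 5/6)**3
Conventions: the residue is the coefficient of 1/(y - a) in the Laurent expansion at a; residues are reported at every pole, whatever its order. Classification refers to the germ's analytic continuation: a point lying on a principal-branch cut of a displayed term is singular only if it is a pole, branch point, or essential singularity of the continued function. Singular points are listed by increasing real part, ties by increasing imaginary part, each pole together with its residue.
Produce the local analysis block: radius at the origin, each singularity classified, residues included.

Denominator factor (y + 5/6)^3: pole of order 3 at -5/6, modulus 5/6.
The radius of convergence is the smallest modulus among the singular points: 5/6.
At the order-3 pole -5/6 set g(y) = (y - (-5/6))^3*f(y) = -4*y**2/3 - 40*y/3 + 9/37.
Order-3 pole: residue = g''(a)/2; g''(-5/6) = -8/3, so the residue is -4/3.

Radius of convergence at 0: 5/6.
At -5/6: a pole of order 3; residue -4/3.


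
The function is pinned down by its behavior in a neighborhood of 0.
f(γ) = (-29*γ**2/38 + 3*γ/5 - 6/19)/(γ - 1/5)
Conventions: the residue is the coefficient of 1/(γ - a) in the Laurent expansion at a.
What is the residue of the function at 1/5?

The residue is -43/190.

At the order-1 pole 1/5 set g(γ) = (γ - (1/5))*f(γ) = -29*γ**2/38 + 3*γ/5 - 6/19.
Simple pole: residue = g(a) at a = 1/5, which is -43/190.


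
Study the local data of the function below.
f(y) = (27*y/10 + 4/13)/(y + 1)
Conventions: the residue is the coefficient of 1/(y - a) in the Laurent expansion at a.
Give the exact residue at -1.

At the order-1 pole -1 set g(y) = (y - (-1))*f(y) = 27*y/10 + 4/13.
Simple pole: residue = g(a) at a = -1, which is -311/130.

The residue is -311/130.


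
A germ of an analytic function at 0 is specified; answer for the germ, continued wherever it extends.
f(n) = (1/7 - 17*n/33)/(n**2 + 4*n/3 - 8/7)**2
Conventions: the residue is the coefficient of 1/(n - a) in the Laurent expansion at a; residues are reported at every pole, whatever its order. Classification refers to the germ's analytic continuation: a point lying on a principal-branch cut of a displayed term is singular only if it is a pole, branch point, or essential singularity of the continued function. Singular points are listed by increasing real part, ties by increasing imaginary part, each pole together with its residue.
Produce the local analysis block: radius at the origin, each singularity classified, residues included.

Radius of convergence at 0: -2/3 + (10/21)*sqrt(7).
At -2/3 - (10/21)*sqrt(7): a pole of order 2; residue (1011/44000)*sqrt(7).
At -2/3 + (10/21)*sqrt(7): a pole of order 2; residue -(1011/44000)*sqrt(7).

Denominator factor (n**2 + 4*n/3 - 8/7)^2: discriminant 400/63, real irrational roots -2/3 + (10/21)*sqrt(7) and -2/3 - (10/21)*sqrt(7); poles of order 2, moduli -2/3 + (10/21)*sqrt(7) and 2/3 + (10/21)*sqrt(7).
The radius of convergence is the smallest modulus among the singular points: -2/3 + (10/21)*sqrt(7).
The factor n**2 + 4*n/3 - 8/7 splits as (n - a)(n - a') with a = -2/3 - (10/21)*sqrt(7), a' = -2/3 + (10/21)*sqrt(7). At the order-2 pole a set g(n) = (n - a)^2*f(n) = [1/7 - 17*n/33] / (n - a')^2.
Order-2 pole: residue = g'(a); g'(-2/3 - (10/21)*sqrt(7)) = (1011/44000)*sqrt(7), so the residue is (1011/44000)*sqrt(7).
The factor n**2 + 4*n/3 - 8/7 splits as (n - a)(n - a') with a = -2/3 + (10/21)*sqrt(7), a' = -2/3 - (10/21)*sqrt(7). At the order-2 pole a set g(n) = (n - a)^2*f(n) = [1/7 - 17*n/33] / (n - a')^2.
Order-2 pole: residue = g'(a); g'(-2/3 + (10/21)*sqrt(7)) = -(1011/44000)*sqrt(7), so the residue is -(1011/44000)*sqrt(7).
List the singular points by increasing real part (a conjugate pair: the negative imaginary part first).


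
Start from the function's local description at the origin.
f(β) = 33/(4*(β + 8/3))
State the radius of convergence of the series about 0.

Denominator factor (β + 8/3): pole of order 1 at -8/3, modulus 8/3.
The radius of convergence is the smallest modulus among the singular points: 8/3.

The radius of convergence is 8/3.


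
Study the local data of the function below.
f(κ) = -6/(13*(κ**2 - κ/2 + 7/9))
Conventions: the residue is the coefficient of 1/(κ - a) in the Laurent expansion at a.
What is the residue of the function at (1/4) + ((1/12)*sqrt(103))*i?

The factor κ**2 - κ/2 + 7/9 splits as (κ - a)(κ - a') with a = (1/4) + ((1/12)*sqrt(103))*i, a' = (1/4) - ((1/12)*sqrt(103))*i. At the order-1 pole a set g(κ) = (κ - a)*f(κ) = [-6/13] / (κ - a').
Simple pole: residue = g(a) at a = (1/4) + ((1/12)*sqrt(103))*i, which is ((36/1339)*sqrt(103))*i.

The residue is ((36/1339)*sqrt(103))*i.


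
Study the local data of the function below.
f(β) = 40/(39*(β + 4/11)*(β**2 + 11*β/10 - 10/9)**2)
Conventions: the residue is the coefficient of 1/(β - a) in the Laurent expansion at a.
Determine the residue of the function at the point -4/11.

The residue is 49413375/91601354.

At the order-1 pole -4/11 set g(β) = (β - (-4/11))*f(β) = 40/(39*(β**2 + 11*β/10 - 10/9)**2).
Simple pole: residue = g(a) at a = -4/11, which is 49413375/91601354.


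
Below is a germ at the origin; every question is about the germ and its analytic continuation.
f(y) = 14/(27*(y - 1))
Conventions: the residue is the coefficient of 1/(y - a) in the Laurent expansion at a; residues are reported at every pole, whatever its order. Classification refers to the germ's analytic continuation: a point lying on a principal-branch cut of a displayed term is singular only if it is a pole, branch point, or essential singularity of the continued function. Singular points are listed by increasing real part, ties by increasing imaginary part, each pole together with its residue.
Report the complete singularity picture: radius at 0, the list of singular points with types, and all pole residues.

Denominator factor (y - 1): pole of order 1 at 1, modulus 1.
The radius of convergence is the smallest modulus among the singular points: 1.
At the order-1 pole 1 set g(y) = (y - (1))*f(y) = 14/27.
Simple pole: residue = g(a) at a = 1, which is 14/27.

Radius of convergence at 0: 1.
At 1: a pole of order 1; residue 14/27.


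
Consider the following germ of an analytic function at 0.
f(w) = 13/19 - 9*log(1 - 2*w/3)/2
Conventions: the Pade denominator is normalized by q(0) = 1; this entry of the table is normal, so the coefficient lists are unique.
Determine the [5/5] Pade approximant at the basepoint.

The Pade approximant has numerator coefficients [13/19, 106/57, -5116/1539, 2419/1539, -8258/32319, 15098/1454355]; denominator coefficients [1, -5/3, 80/81, -20/81, 40/1701, -8/15309].

Taylor coefficients needed (expand at 0): a_0 = 13/19, a_1 = 3, a_2 = 1, a_3 = 4/9, a_4 = 2/9, a_5 = 16/135, a_6 = 16/243, a_7 = 64/1701, a_8 = 16/729, a_9 = 256/19683, a_10 = 256/32805.
Write the denominator as Q(w) = 1 + q1*w + q2*w^2 + q3*w^3 + q4*w^4 + q5*w^5. Requiring Q*f - P = O(w^11) with deg P <= 5 kills the coefficients of w^6..w^10 in Q*f:
  w^6: a_6 + q1*a_5 + q2*a_4 + q3*a_3 + q4*a_2 + q5*a_1 = 0, i.e. 16/243 + (16/135)*q1 + (2/9)*q2 + (4/9)*q3 + (1)*q4 + (3)*q5 = 0.
  w^7: a_7 + q1*a_6 + q2*a_5 + q3*a_4 + q4*a_3 + q5*a_2 = 0, i.e. 64/1701 + (16/243)*q1 + (16/135)*q2 + (2/9)*q3 + (4/9)*q4 + (1)*q5 = 0.
  w^8: a_8 + q1*a_7 + q2*a_6 + q3*a_5 + q4*a_4 + q5*a_3 = 0, i.e. 16/729 + (64/1701)*q1 + (16/243)*q2 + (16/135)*q3 + (2/9)*q4 + (4/9)*q5 = 0.
  w^9: a_9 + q1*a_8 + q2*a_7 + q3*a_6 + q4*a_5 + q5*a_4 = 0, i.e. 256/19683 + (16/729)*q1 + (64/1701)*q2 + (16/243)*q3 + (16/135)*q4 + (2/9)*q5 = 0.
  w^10: a_10 + q1*a_9 + q2*a_8 + q3*a_7 + q4*a_6 + q5*a_5 = 0, i.e. 256/32805 + (256/19683)*q1 + (16/729)*q2 + (64/1701)*q3 + (16/243)*q4 + (16/135)*q5 = 0.
Solving this linear system: q1 = -5/3, q2 = 80/81, q3 = -20/81, q4 = 40/1701, q5 = -8/15309.
The numerator is Q*f truncated at degree 5: P0 = a_0 = 13/19; P1 = a_1 + q1*a_0 = 106/57; P2 = a_2 + q1*a_1 + q2*a_0 = -5116/1539; P3 = a_3 + q1*a_2 + q2*a_1 + q3*a_0 = 2419/1539; P4 = a_4 + q1*a_3 + q2*a_2 + q3*a_1 + q4*a_0 = -8258/32319; P5 = a_5 + q1*a_4 + q2*a_3 + q3*a_2 + q4*a_1 + q5*a_0 = 15098/1454355.


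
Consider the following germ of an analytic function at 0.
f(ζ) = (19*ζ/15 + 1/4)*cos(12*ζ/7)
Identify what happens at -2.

The point is a regular point.

There is no denominator, hence no pole anywhere.
The factor cos(12*ζ/7) is entire.
So the germ continues analytically to -2.


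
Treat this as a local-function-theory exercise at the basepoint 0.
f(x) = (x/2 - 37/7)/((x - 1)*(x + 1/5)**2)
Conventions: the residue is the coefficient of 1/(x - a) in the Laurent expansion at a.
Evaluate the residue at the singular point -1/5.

The residue is 1675/504.

At the order-2 pole -1/5 set g(x) = (x - (-1/5))^2*f(x) = (x/2 - 37/7)/(x - 1).
Order-2 pole: residue = g'(a); g'(-1/5) = 1675/504, so the residue is 1675/504.


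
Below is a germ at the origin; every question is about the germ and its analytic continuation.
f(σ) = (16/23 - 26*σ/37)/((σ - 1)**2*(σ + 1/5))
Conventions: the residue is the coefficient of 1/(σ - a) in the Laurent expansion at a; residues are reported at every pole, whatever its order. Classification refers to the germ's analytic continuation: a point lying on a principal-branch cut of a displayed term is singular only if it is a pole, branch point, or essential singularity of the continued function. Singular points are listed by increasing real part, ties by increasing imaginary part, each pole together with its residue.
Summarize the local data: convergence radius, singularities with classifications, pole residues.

Radius of convergence at 0: 1/5.
At -1/5: a pole of order 1; residue 2965/5106.
At 1: a pole of order 2; residue -2965/5106.

Denominator factor (σ - 1)^2: pole of order 2 at 1, modulus 1.
Denominator factor (σ + 1/5): pole of order 1 at -1/5, modulus 1/5.
The radius of convergence is the smallest modulus among the singular points: 1/5.
At the order-1 pole -1/5 set g(σ) = (σ - (-1/5))*f(σ) = (16/23 - 26*σ/37)/(σ - 1)**2.
Simple pole: residue = g(a) at a = -1/5, which is 2965/5106.
At the order-2 pole 1 set g(σ) = (σ - (1))^2*f(σ) = (16/23 - 26*σ/37)/(σ + 1/5).
Order-2 pole: residue = g'(a); g'(1) = -2965/5106, so the residue is -2965/5106.
List the singular points by increasing real part (a conjugate pair: the negative imaginary part first).


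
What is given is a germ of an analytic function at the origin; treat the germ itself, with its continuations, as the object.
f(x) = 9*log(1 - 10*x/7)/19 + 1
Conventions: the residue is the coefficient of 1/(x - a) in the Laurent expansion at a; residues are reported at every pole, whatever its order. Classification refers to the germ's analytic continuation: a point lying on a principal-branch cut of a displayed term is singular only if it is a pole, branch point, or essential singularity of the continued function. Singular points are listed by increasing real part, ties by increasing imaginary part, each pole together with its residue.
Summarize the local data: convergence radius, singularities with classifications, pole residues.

Radius of convergence at 0: 7/10.
At 7/10: a logarithmic branch point.

Branch term (9/19)*log(1 - x/(7/10)): its argument vanishes at x = 7/10, a logarithmic branch point, modulus 7/10.
The radius of convergence is the smallest modulus among the singular points: 7/10.


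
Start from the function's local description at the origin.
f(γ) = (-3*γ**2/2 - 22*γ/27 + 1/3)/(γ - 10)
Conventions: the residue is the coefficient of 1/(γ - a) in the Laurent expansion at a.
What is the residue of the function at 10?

The residue is -4261/27.

At the order-1 pole 10 set g(γ) = (γ - (10))*f(γ) = -3*γ**2/2 - 22*γ/27 + 1/3.
Simple pole: residue = g(a) at a = 10, which is -4261/27.


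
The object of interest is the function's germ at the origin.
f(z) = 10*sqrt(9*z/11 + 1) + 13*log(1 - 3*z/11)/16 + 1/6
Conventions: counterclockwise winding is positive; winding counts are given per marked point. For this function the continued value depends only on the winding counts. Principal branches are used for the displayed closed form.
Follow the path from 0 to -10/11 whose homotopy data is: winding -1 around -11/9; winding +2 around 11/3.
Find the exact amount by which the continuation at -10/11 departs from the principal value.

Continued minus principal equals (-(20/11)*sqrt(31)) + ((13/4)*pi)*i.

The rational part is single-valued and drops out of the difference; each branch term changes only by its own monodromy.
(13/16)*log(1 - z/(11/3)): each positive loop around 11/3 adds 2*pi*i to the log, so winding +2 contributes (13/16)*(2)*2*pi*i = (13/4)*pi*i.
(10)*sqrt(1 - z/(-11/9)): winding -1 is odd, the square root flips sign, contributing -2*(10)*sqrt(1 - (-10/11)/(-11/9)) = -2*(10)*sqrt(31/121) = -(20/11)*sqrt(31).
Summing the contributions at z = -10/11 gives (-(20/11)*sqrt(31)) + ((13/4)*pi)*i.


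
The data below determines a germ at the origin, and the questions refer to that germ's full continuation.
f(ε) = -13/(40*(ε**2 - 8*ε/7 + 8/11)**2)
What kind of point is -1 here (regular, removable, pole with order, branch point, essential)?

Denominator factors: ε**2 - 8*ε/7 + 8/11 = 221/77 at ε = -1 — none vanishes.
So the germ continues analytically to -1.

The point is a regular point.


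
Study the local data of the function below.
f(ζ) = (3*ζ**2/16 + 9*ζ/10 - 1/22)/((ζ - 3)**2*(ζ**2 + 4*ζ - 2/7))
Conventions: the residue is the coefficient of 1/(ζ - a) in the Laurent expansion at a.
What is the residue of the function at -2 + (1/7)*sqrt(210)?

The factor ζ**2 + 4*ζ - 2/7 splits as (ζ - a)(ζ - a') with a = -2 + (1/7)*sqrt(210), a' = -2 - (1/7)*sqrt(210). At the order-1 pole a set g(ζ) = (ζ - a)*f(ζ) = [(3*ζ**2/16 + 9*ζ/10 - 1/22)/(ζ - 3)**2] / (ζ - a').
Simple pole: residue = g(a) at a = -2 + (1/7)*sqrt(210), which is 1589/925100 - (9139/111012000)*sqrt(210).

The residue is 1589/925100 - (9139/111012000)*sqrt(210).


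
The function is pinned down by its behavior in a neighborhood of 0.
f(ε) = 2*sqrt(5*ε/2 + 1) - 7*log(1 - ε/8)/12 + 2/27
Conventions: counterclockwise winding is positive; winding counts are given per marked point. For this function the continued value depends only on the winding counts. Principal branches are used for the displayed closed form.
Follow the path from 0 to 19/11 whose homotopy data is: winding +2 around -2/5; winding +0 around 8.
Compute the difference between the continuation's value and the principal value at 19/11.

The rational part is single-valued and drops out of the difference; each branch term changes only by its own monodromy.
(-7/12)*log(1 - ε/(8)): winding 0 around 8, so this term returns to its principal value, contribution 0.
(2)*sqrt(1 - ε/(-2/5)): winding +2 is even, the square root returns to the same sheet, contribution 0.
Summing the contributions at ε = 19/11 gives 0.

Continued minus principal equals 0.


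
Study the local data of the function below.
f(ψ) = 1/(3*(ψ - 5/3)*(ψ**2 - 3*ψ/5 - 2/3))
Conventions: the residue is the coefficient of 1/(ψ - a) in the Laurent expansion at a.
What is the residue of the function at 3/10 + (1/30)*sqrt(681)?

The residue is -3/20 - (41/4540)*sqrt(681).

The factor ψ**2 - 3*ψ/5 - 2/3 splits as (ψ - a)(ψ - a') with a = 3/10 + (1/30)*sqrt(681), a' = 3/10 - (1/30)*sqrt(681). At the order-1 pole a set g(ψ) = (ψ - a)*f(ψ) = [1/(3*(ψ - 5/3))] / (ψ - a').
Simple pole: residue = g(a) at a = 3/10 + (1/30)*sqrt(681), which is -3/20 - (41/4540)*sqrt(681).


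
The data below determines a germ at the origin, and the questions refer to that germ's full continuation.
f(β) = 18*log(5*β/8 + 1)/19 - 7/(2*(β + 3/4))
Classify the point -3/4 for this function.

The point is a pole of order 1.

The denominator factor β + 3/4 vanishes at -3/4 and appears to the power 1; the numerator there equals -7/2, nonzero, and no other factor vanishes.
The branch terms are analytic at this point.
Hence a pole whose order is the multiplicity, 1.


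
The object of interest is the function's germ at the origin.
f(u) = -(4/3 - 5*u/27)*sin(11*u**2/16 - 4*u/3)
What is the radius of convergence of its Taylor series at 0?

The factor -sin(11*u**2/16 - 4*u/3) is entire and contributes no finite singular point.
The polynomial part has no poles.
No finite singular points: the Taylor series at 0 converges everywhere.

The radius of convergence is infinite.


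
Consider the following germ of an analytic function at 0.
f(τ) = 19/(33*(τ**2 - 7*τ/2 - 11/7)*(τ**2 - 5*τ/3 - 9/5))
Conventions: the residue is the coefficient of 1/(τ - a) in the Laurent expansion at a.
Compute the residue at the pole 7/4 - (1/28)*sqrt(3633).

The residue is 23275/295301 + (1664495/1685873409)*sqrt(3633).

The factor τ**2 - 7*τ/2 - 11/7 splits as (τ - a)(τ - a') with a = 7/4 - (1/28)*sqrt(3633), a' = 7/4 + (1/28)*sqrt(3633). At the order-1 pole a set g(τ) = (τ - a)*f(τ) = [19/(33*(τ**2 - 5*τ/3 - 9/5))] / (τ - a').
Simple pole: residue = g(a) at a = 7/4 - (1/28)*sqrt(3633), which is 23275/295301 + (1664495/1685873409)*sqrt(3633).


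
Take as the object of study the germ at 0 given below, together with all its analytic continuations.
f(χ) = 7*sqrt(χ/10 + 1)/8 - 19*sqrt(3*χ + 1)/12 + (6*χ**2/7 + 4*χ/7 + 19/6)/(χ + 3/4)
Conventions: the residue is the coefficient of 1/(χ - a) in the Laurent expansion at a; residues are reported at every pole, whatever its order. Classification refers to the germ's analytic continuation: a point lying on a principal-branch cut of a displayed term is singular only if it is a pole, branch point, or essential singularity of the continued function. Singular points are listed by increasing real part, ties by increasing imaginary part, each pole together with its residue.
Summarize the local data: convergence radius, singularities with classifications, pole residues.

Radius of convergence at 0: 1/3.
At -10: an algebraic (square-root) branch point.
At -3/4: a pole of order 1; residue 541/168.
At -1/3: an algebraic (square-root) branch point.

Denominator factor (χ + 3/4): pole of order 1 at -3/4, modulus 3/4.
Branch term (-19/12)*sqrt(1 - χ/(-1/3)): its argument vanishes at χ = -1/3, a square-root branch point, modulus 1/3.
Branch term (7/8)*sqrt(1 - χ/(-10)): its argument vanishes at χ = -10, a square-root branch point, modulus 10.
The radius of convergence is the smallest modulus among the singular points: 1/3.
The branch terms are analytic at -3/4 and contribute nothing to the residue; only the rational part matters.
At the order-1 pole -3/4 set g(χ) = (χ - (-3/4))*(rational part) = 6*χ**2/7 + 4*χ/7 + 19/6.
Simple pole: residue = g(a) at a = -3/4, which is 541/168.
List the singular points by increasing real part (a conjugate pair: the negative imaginary part first).


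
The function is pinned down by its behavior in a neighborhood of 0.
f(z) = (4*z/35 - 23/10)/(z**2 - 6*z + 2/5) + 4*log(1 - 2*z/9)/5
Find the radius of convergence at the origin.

Denominator factor (z**2 - 6*z + 2/5): discriminant 172/5, real irrational roots 3 + (1/5)*sqrt(215) and 3 - (1/5)*sqrt(215); poles of order 1, moduli 3 + (1/5)*sqrt(215) and 3 - (1/5)*sqrt(215).
Branch term (4/5)*log(1 - z/(9/2)): its argument vanishes at z = 9/2, a logarithmic branch point, modulus 9/2.
The radius of convergence is the smallest modulus among the singular points: 3 - (1/5)*sqrt(215).

The radius of convergence is 3 - (1/5)*sqrt(215).


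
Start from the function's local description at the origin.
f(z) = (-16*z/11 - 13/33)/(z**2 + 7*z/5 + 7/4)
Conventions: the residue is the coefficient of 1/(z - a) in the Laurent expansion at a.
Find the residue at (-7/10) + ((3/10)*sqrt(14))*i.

The residue is (-8/11) - ((103/1386)*sqrt(14))*i.

The factor z**2 + 7*z/5 + 7/4 splits as (z - a)(z - a') with a = (-7/10) + ((3/10)*sqrt(14))*i, a' = (-7/10) - ((3/10)*sqrt(14))*i. At the order-1 pole a set g(z) = (z - a)*f(z) = [-16*z/11 - 13/33] / (z - a').
Simple pole: residue = g(a) at a = (-7/10) + ((3/10)*sqrt(14))*i, which is (-8/11) - ((103/1386)*sqrt(14))*i.


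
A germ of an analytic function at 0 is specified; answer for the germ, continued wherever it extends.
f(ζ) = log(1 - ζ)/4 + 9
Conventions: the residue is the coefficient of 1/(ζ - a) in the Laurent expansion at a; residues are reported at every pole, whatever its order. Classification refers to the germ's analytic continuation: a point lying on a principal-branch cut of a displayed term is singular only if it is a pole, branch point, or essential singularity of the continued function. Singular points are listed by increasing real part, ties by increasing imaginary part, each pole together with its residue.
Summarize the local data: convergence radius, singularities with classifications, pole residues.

Radius of convergence at 0: 1.
At 1: a logarithmic branch point.

Branch term (1/4)*log(1 - ζ/(1)): its argument vanishes at ζ = 1, a logarithmic branch point, modulus 1.
The radius of convergence is the smallest modulus among the singular points: 1.


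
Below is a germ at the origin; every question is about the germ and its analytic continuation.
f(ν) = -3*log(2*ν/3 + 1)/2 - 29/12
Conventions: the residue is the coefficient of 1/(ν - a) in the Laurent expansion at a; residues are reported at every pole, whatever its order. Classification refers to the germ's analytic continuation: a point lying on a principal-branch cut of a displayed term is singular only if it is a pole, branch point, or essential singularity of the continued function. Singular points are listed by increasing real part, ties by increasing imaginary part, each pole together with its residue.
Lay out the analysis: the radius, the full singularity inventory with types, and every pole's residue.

Radius of convergence at 0: 3/2.
At -3/2: a logarithmic branch point.

Branch term (-3/2)*log(1 - ν/(-3/2)): its argument vanishes at ν = -3/2, a logarithmic branch point, modulus 3/2.
The radius of convergence is the smallest modulus among the singular points: 3/2.


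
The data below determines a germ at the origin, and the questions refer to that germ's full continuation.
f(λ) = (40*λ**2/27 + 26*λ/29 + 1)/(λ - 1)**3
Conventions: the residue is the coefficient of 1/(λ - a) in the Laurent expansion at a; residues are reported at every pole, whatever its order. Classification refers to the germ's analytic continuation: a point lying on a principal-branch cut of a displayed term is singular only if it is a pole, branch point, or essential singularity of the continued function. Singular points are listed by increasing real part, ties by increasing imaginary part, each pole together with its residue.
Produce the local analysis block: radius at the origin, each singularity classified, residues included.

Denominator factor (λ - 1)^3: pole of order 3 at 1, modulus 1.
The radius of convergence is the smallest modulus among the singular points: 1.
At the order-3 pole 1 set g(λ) = (λ - (1))^3*f(λ) = 40*λ**2/27 + 26*λ/29 + 1.
Order-3 pole: residue = g''(a)/2; g''(1) = 80/27, so the residue is 40/27.

Radius of convergence at 0: 1.
At 1: a pole of order 3; residue 40/27.


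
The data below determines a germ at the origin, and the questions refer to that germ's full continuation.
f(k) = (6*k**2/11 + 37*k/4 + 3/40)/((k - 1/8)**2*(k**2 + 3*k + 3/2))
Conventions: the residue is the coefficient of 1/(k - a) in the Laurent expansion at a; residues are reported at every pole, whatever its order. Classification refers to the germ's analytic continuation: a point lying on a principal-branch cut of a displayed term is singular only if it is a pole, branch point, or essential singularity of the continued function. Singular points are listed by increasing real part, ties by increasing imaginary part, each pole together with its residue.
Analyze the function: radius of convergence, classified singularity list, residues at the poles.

Denominator factor (k - 1/8)^2: pole of order 2 at 1/8, modulus 1/8.
Denominator factor (k**2 + 3*k + 3/2): discriminant 3, real irrational roots -3/2 + (1/2)*sqrt(3) and -3/2 - (1/2)*sqrt(3); poles of order 1, moduli 3/2 - (1/2)*sqrt(3) and 3/2 + (1/2)*sqrt(3).
The radius of convergence is the smallest modulus among the singular points: 1/8.
The factor k**2 + 3*k + 3/2 splits as (k - a)(k - a') with a = -3/2 - (1/2)*sqrt(3), a' = -3/2 + (1/2)*sqrt(3). At the order-1 pole a set g(k) = (k - a)*f(k) = [(6*k**2/11 + 37*k/4 + 3/40)/(k - 1/8)**2] / (k - a').
Simple pole: residue = g(a) at a = -3/2 - (1/2)*sqrt(3), which is -1545064/805255 + (1703424/805255)*sqrt(3).
The factor k**2 + 3*k + 3/2 splits as (k - a)(k - a') with a = -3/2 + (1/2)*sqrt(3), a' = -3/2 - (1/2)*sqrt(3). At the order-1 pole a set g(k) = (k - a)*f(k) = [(6*k**2/11 + 37*k/4 + 3/40)/(k - 1/8)**2] / (k - a').
Simple pole: residue = g(a) at a = -3/2 + (1/2)*sqrt(3), which is -1545064/805255 - (1703424/805255)*sqrt(3).
At the order-2 pole 1/8 set g(k) = (k - (1/8))^2*f(k) = (6*k**2/11 + 37*k/4 + 3/40)/(k**2 + 3*k + 3/2).
Order-2 pole: residue = g'(a); g'(1/8) = 3090128/805255, so the residue is 3090128/805255.
List the singular points by increasing real part (a conjugate pair: the negative imaginary part first).

Radius of convergence at 0: 1/8.
At -3/2 - (1/2)*sqrt(3): a pole of order 1; residue -1545064/805255 + (1703424/805255)*sqrt(3).
At -3/2 + (1/2)*sqrt(3): a pole of order 1; residue -1545064/805255 - (1703424/805255)*sqrt(3).
At 1/8: a pole of order 2; residue 3090128/805255.


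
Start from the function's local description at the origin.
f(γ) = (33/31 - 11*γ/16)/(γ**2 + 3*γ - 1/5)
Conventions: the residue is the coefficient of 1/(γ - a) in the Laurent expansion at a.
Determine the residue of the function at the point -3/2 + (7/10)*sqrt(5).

The residue is -11/32 + (297/992)*sqrt(5).

The factor γ**2 + 3*γ - 1/5 splits as (γ - a)(γ - a') with a = -3/2 + (7/10)*sqrt(5), a' = -3/2 - (7/10)*sqrt(5). At the order-1 pole a set g(γ) = (γ - a)*f(γ) = [33/31 - 11*γ/16] / (γ - a').
Simple pole: residue = g(a) at a = -3/2 + (7/10)*sqrt(5), which is -11/32 + (297/992)*sqrt(5).


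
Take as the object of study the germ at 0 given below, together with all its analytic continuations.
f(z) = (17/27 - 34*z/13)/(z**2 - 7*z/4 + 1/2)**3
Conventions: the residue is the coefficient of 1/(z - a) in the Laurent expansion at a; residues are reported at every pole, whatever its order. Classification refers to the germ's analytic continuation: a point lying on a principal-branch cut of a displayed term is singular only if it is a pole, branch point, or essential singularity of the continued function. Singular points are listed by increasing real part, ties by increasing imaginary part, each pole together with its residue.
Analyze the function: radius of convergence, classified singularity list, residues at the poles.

Denominator factor (z**2 - 7*z/4 + 1/2)^3: discriminant 17/16, real irrational roots 7/8 + (1/8)*sqrt(17) and 7/8 - (1/8)*sqrt(17); poles of order 3, moduli 7/8 + (1/8)*sqrt(17) and 7/8 - (1/8)*sqrt(17).
The radius of convergence is the smallest modulus among the singular points: 7/8 - (1/8)*sqrt(17).
The factor z**2 - 7*z/4 + 1/2 splits as (z - a)(z - a') with a = 7/8 - (1/8)*sqrt(17), a' = 7/8 + (1/8)*sqrt(17). At the order-3 pole a set g(z) = (z - a)^3*f(z) = [17/27 - 34*z/13] / (z - a')^3.
Order-3 pole: residue = g''(a)/2; g''(7/8 - (1/8)*sqrt(17)) = (140288/33813)*sqrt(17), so the residue is (70144/33813)*sqrt(17).
The factor z**2 - 7*z/4 + 1/2 splits as (z - a)(z - a') with a = 7/8 + (1/8)*sqrt(17), a' = 7/8 - (1/8)*sqrt(17). At the order-3 pole a set g(z) = (z - a)^3*f(z) = [17/27 - 34*z/13] / (z - a')^3.
Order-3 pole: residue = g''(a)/2; g''(7/8 + (1/8)*sqrt(17)) = -(140288/33813)*sqrt(17), so the residue is -(70144/33813)*sqrt(17).
List the singular points by increasing real part (a conjugate pair: the negative imaginary part first).

Radius of convergence at 0: 7/8 - (1/8)*sqrt(17).
At 7/8 - (1/8)*sqrt(17): a pole of order 3; residue (70144/33813)*sqrt(17).
At 7/8 + (1/8)*sqrt(17): a pole of order 3; residue -(70144/33813)*sqrt(17).
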